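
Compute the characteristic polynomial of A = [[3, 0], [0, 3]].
xI - A = [[x - 3, 0], [0, x - 3]].

Expanding det(xI - A) along the first row:
det(xI - A) = + (x - 3)·det([[x - 3]]) - (0)·det([[0]]).

Evaluating gives χ_A(x) = x^2 - 6x + 9 = (x - 3)^2.

χ_A(x) = (x - 3)^2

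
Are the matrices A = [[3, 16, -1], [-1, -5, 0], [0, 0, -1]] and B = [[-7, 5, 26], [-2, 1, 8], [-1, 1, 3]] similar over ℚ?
Two matrices over a field are similar if and only if they have the same invariant factors.

Both A and B have characteristic polynomial (x + 1)^3 and minimal polynomial (x + 1)^3. Computing further, both have invariant factors (x + 1)^3. Hence A and B are similar.

Yes.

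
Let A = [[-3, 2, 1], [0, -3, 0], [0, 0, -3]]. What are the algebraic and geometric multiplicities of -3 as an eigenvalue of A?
algebraic multiplicity 3, geometric multiplicity 2

The characteristic polynomial is (x + 3)^3, so the factor x + 3 appears with exponent 3: the algebraic multiplicity is 3.

rank(A + 3I) = 1, so the eigenspace has dimension 3 - 1 = 2: the geometric multiplicity is 2.

Since 2 < 3, A is not diagonalizable.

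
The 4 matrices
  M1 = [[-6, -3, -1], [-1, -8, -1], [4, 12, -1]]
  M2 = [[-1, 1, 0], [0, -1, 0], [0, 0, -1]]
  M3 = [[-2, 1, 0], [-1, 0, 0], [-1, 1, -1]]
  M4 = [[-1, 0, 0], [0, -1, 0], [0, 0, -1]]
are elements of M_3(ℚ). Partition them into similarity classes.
Characteristic polynomials: χ_{M1} = (x + 5)^3, χ_{M2} = (x + 1)^3, χ_{M3} = (x + 1)^3, χ_{M4} = (x + 1)^3.

{M1}: invariant factors x + 5, (x + 5)^2.

{M2, M3}: invariant factors x + 1, (x + 1)^2.

{M4}: invariant factors x + 1, x + 1, x + 1.

Matrices are similar if and only if their invariant-factor lists agree; the partition into similarity classes is {M1}, {M2, M3}, {M4}.

3 classes: {M1}, {M2, M3}, {M4}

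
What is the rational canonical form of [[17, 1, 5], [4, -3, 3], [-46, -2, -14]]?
The invariant factors of A (the non-unit diagonal entries of the Smith normal form of xI - A over ℚ[x]) are (x - 4)(x^2 + 4x + 1), each dividing the next. The characteristic polynomial is their product, (x - 4)(x^2 + 4x + 1).

The rational canonical form is the block-diagonal matrix of companion matrices C(f_i):
R = [[0, 0, 4], [1, 0, 15], [0, 1, 0]].

Note the characteristic polynomial does not split into linear factors over ℚ, so A has no Jordan form over ℚ; the rational canonical form exists over any field.

R = [[0, 0, 4], [1, 0, 15], [0, 1, 0]]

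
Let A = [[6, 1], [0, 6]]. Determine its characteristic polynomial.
xI - A = [[x - 6, -1], [0, x - 6]].

Expanding det(xI - A) along the first row:
det(xI - A) = + (x - 6)·det([[x - 6]]) - (-1)·det([[0]]).

Evaluating gives χ_A(x) = x^2 - 12x + 36 = (x - 6)^2.

χ_A(x) = (x - 6)^2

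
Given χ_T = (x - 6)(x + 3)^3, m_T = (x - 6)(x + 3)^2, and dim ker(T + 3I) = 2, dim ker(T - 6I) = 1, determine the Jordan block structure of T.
λ = -3: algebraic multiplicity 3 (exponent in χ_T), largest block size 2 (exponent in m_T), 2 blocks (geometric multiplicity). These force block sizes [2, 1].
λ = 6: algebraic multiplicity 1 (exponent in χ_T), largest block size 1 (exponent in m_T), 1 block (geometric multiplicity). This forces block sizes [1].

Jordan blocks: (-3, 2), (-3, 1), (6, 1)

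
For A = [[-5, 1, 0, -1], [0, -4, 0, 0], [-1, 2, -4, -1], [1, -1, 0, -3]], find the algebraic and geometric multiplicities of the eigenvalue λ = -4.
algebraic multiplicity 4, geometric multiplicity 2

The characteristic polynomial is (x + 4)^4, so the factor x + 4 appears with exponent 4: the algebraic multiplicity is 4.

rank(A + 4I) = 2, so the eigenspace has dimension 4 - 2 = 2: the geometric multiplicity is 2.

Since 2 < 4, A is not diagonalizable.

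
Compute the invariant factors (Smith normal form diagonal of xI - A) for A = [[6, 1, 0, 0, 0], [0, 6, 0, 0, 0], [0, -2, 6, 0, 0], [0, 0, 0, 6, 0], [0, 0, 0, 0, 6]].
x - 6, x - 6, x - 6, (x - 6)^2

The Jordan structure of A has elementary divisors (x - 6)^2, (x - 6), (x - 6), (x - 6). Arranging the block sizes at each eigenvalue in decreasing order and taking row products gives the invariant factors.

Invariant factors (smallest first, each dividing the next): x - 6, x - 6, x - 6, (x - 6)^2.

Check: the last factor (x - 6)^2 is the minimal polynomial, and the product (x - 6)^5 is the characteristic polynomial.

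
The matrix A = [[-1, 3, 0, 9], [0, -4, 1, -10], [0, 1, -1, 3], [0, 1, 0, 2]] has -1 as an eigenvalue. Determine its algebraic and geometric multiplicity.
The characteristic polynomial is (x + 1)^4, so the factor x + 1 appears with exponent 4: the algebraic multiplicity is 4.

rank(A + I) = 2, so the eigenspace has dimension 4 - 2 = 2: the geometric multiplicity is 2.

Since 2 < 4, A is not diagonalizable.

algebraic multiplicity 4, geometric multiplicity 2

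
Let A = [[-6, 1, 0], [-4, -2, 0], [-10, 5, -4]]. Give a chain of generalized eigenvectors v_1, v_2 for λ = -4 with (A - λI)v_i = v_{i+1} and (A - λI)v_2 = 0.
v_1 = [[0, 1, 5]]^T, v_2 = [[1, 2, 5]]^T

We seek v_1 ∈ ker((A + 4I)^2) \ ker(A + 4I), then set v_{i+1} = (A + 4I) v_i.

One such chain is v_1 = [[0, 1, 5]]^T, v_2 = [[1, 2, 5]]^T. Check: (A + 4I) v_2 = [[0, 0, 0]]^T = 0.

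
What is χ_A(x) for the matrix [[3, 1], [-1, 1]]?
χ_A(x) = (x - 2)^2

xI - A = [[x - 3, -1], [1, x - 1]].

Expanding det(xI - A) along the first row:
det(xI - A) = + (x - 3)·det([[x - 1]]) - (-1)·det([[1]]).

Evaluating gives χ_A(x) = x^2 - 4x + 4 = (x - 2)^2.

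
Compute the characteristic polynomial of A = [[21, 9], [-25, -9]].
xI - A = [[x - 21, -9], [25, x + 9]].

Expanding det(xI - A) along the first row:
det(xI - A) = + (x - 21)·det([[x + 9]]) - (-9)·det([[25]]).

Evaluating gives χ_A(x) = x^2 - 12x + 36 = (x - 6)^2.

χ_A(x) = (x - 6)^2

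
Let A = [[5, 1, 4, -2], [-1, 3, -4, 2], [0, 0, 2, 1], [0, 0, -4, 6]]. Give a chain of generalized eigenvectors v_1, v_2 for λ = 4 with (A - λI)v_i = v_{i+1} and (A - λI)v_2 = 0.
v_1 = [[-2, 3, 1, 2]]^T, v_2 = [[1, -1, 0, 0]]^T

We seek v_1 ∈ ker((A - 4I)^2) \ ker(A - 4I), then set v_{i+1} = (A - 4I) v_i.

One such chain is v_1 = [[-2, 3, 1, 2]]^T, v_2 = [[1, -1, 0, 0]]^T. Check: (A - 4I) v_2 = [[0, 0, 0, 0]]^T = 0.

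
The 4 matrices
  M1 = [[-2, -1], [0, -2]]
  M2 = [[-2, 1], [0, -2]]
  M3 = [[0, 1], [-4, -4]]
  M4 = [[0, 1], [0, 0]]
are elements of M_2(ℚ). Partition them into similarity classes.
Characteristic polynomials: χ_{M1} = (x + 2)^2, χ_{M2} = (x + 2)^2, χ_{M3} = (x + 2)^2, χ_{M4} = x^2.

{M1, M2, M3}: invariant factors (x + 2)^2.

{M4}: invariant factors x^2.

Matrices are similar if and only if their invariant-factor lists agree; the partition into similarity classes is {M1, M2, M3}, {M4}.

2 classes: {M1, M2, M3}, {M4}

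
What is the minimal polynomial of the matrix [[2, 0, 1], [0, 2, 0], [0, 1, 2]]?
The characteristic polynomial factors as (x - 2)^3. The minimal polynomial is ∏(x - λ)^{k_λ} where k_λ is the size of the largest Jordan block at λ.

For λ = 2: rank(A - 2I) = 2, and the largest Jordan block has size 3 (the smallest k with rank((A - 2I)^k) = rank((A - 2I)^(k+1))).

So m_A(x) = (x - 2)^3.

m_A(x) = (x - 2)^3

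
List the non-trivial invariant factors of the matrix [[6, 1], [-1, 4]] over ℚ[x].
(x - 5)^2

The Jordan structure of A has elementary divisors (x - 5)^2. Arranging the block sizes at each eigenvalue in decreasing order and taking row products gives the invariant factors.

Invariant factors (smallest first, each dividing the next): (x - 5)^2.

Check: the last factor (x - 5)^2 is the minimal polynomial, and the product (x - 5)^2 is the characteristic polynomial.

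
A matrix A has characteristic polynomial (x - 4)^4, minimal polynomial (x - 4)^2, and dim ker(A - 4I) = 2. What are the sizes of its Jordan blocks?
Jordan blocks: (4, 2), (4, 2)

λ = 4: algebraic multiplicity 4 (exponent in χ_A), largest block size 2 (exponent in m_A), 2 blocks (geometric multiplicity). These force block sizes [2, 2].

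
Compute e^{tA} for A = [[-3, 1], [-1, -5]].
A has Jordan form J = [[-4, 1], [0, -4]] with A = PJP^{-1}, so e^{tA} = P e^{tJ} P^{-1}.

For a Jordan block J_k(λ), e^{tJ_k(λ)} = e^{λt} · (I + tN + t^2 N^2/2! + ... + t^{k-1} N^{k-1}/(k-1)!) where N is the nilpotent superdiagonal part.

Assembling the blocks and conjugating back gives the entries of e^{tA} as shown above.

e^{tA} = [[(t + 1)*e^{-4*t}, t*e^{-4*t}], [-t*e^{-4*t}, (1 - t)*e^{-4*t}]]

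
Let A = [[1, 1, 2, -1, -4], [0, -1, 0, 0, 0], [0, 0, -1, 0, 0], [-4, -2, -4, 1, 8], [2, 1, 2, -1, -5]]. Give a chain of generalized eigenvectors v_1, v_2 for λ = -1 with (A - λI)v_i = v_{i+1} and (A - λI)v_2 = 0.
We seek v_1 ∈ ker((A + I)^2) \ ker(A + I), then set v_{i+1} = (A + I) v_i.

One such chain is v_1 = [[1, 0, -1, -1, 0]]^T, v_2 = [[1, 0, 0, -2, 1]]^T. Check: (A + I) v_2 = [[0, 0, 0, 0, 0]]^T = 0.

v_1 = [[1, 0, -1, -1, 0]]^T, v_2 = [[1, 0, 0, -2, 1]]^T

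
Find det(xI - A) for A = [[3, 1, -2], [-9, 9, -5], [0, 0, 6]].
xI - A = [[x - 3, -1, 2], [9, x - 9, 5], [0, 0, x - 6]].

Expanding det(xI - A) along the first row:
det(xI - A) = + (x - 3)·det([[x - 9, 5], [0, x - 6]]) - (-1)·det([[9, 5], [0, x - 6]]) + (2)·det([[9, x - 9], [0, 0]]).

Evaluating gives χ_A(x) = x^3 - 18x^2 + 108x - 216 = (x - 6)^3.

χ_A(x) = (x - 6)^3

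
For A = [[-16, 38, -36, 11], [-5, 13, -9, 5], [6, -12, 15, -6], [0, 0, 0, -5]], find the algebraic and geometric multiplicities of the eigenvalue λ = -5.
The characteristic polynomial is (x - 6)(x - 3)^2(x + 5), so the factor x + 5 appears with exponent 1: the algebraic multiplicity is 1.

rank(A + 5I) = 3, so the eigenspace has dimension 4 - 3 = 1: the geometric multiplicity is 1.

algebraic multiplicity 1, geometric multiplicity 1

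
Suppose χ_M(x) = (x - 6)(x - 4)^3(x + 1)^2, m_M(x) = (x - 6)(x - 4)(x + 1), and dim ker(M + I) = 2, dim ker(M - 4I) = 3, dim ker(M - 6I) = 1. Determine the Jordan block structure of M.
Jordan blocks: (-1, 1), (-1, 1), (4, 1), (4, 1), (4, 1), (6, 1)

λ = -1: algebraic multiplicity 2 (exponent in χ_M), largest block size 1 (exponent in m_M), 2 blocks (geometric multiplicity). These force block sizes [1, 1].
λ = 4: algebraic multiplicity 3 (exponent in χ_M), largest block size 1 (exponent in m_M), 3 blocks (geometric multiplicity). These force block sizes [1, 1, 1].
λ = 6: algebraic multiplicity 1 (exponent in χ_M), largest block size 1 (exponent in m_M), 1 block (geometric multiplicity). This forces block sizes [1].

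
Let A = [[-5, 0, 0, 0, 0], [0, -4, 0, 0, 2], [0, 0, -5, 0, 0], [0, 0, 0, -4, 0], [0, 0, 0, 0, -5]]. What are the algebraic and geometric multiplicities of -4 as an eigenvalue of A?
The characteristic polynomial is (x + 4)^2(x + 5)^3, so the factor x + 4 appears with exponent 2: the algebraic multiplicity is 2.

rank(A + 4I) = 3, so the eigenspace has dimension 5 - 3 = 2: the geometric multiplicity is 2.

algebraic multiplicity 2, geometric multiplicity 2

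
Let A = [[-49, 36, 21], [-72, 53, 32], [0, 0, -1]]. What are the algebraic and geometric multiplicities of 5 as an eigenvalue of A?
algebraic multiplicity 1, geometric multiplicity 1

The characteristic polynomial is (x - 5)(x + 1)^2, so the factor x - 5 appears with exponent 1: the algebraic multiplicity is 1.

rank(A - 5I) = 2, so the eigenspace has dimension 3 - 2 = 1: the geometric multiplicity is 1.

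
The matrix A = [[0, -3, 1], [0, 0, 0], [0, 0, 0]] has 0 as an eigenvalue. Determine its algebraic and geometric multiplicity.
The characteristic polynomial is x^3, so the factor x appears with exponent 3: the algebraic multiplicity is 3.

rank(A) = 1, so the eigenspace has dimension 3 - 1 = 2: the geometric multiplicity is 2.

Since 2 < 3, A is not diagonalizable.

algebraic multiplicity 3, geometric multiplicity 2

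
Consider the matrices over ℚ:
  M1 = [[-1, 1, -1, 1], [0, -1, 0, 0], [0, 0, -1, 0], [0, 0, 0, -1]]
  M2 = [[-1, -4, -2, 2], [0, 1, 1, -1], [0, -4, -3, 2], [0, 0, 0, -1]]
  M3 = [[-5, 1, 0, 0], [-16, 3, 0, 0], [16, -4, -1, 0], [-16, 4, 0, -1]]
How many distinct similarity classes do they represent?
Characteristic polynomials: χ_{M1} = (x + 1)^4, χ_{M2} = (x + 1)^4, χ_{M3} = (x + 1)^4.

{M1, M2, M3}: invariant factors x + 1, x + 1, (x + 1)^2.

Matrices are similar if and only if their invariant-factor lists agree; the partition into similarity classes is {M1, M2, M3}.

1 class: {M1, M2, M3}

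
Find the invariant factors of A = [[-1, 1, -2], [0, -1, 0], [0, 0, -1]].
The Jordan structure of A has elementary divisors (x + 1)^2, (x + 1). Arranging the block sizes at each eigenvalue in decreasing order and taking row products gives the invariant factors.

Invariant factors (smallest first, each dividing the next): x + 1, (x + 1)^2.

Check: the last factor (x + 1)^2 is the minimal polynomial, and the product (x + 1)^3 is the characteristic polynomial.

x + 1, (x + 1)^2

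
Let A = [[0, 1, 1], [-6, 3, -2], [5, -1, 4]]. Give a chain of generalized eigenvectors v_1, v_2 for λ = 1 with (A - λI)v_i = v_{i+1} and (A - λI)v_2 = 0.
We seek v_1 ∈ ker((A - I)^2) \ ker(A - I), then set v_{i+1} = (A - I) v_i.

One such chain is v_1 = [[0, 1, 0]]^T, v_2 = [[1, 2, -1]]^T. Check: (A - I) v_2 = [[0, 0, 0]]^T = 0.

v_1 = [[0, 1, 0]]^T, v_2 = [[1, 2, -1]]^T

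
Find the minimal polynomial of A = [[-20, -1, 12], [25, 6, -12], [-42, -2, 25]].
m_A(x) = (x - 5)^2(x - 1)

The characteristic polynomial factors as (x - 5)^2(x - 1). The minimal polynomial is ∏(x - λ)^{k_λ} where k_λ is the size of the largest Jordan block at λ.

For λ = 1: rank(A - I) = 2, and the largest Jordan block has size 1 (the smallest k with rank((A - I)^k) = rank((A - I)^(k+1))).
For λ = 5: rank(A - 5I) = 2, and the largest Jordan block has size 2 (the smallest k with rank((A - 5I)^k) = rank((A - 5I)^(k+1))).

So m_A(x) = (x - 5)^2(x - 1).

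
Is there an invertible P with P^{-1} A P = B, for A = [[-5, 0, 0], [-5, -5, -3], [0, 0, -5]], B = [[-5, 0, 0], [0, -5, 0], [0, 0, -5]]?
No.

Both have characteristic polynomial (x + 5)^3, but the minimal polynomial of A is (x + 5)^2 while the minimal polynomial of B is x + 5. The minimal polynomial is a similarity invariant, so A and B are not similar.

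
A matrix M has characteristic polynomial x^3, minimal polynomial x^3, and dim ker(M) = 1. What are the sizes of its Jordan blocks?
λ = 0: algebraic multiplicity 3 (exponent in χ_M), largest block size 3 (exponent in m_M), 1 block (geometric multiplicity). This forces block sizes [3].

Jordan blocks: (0, 3)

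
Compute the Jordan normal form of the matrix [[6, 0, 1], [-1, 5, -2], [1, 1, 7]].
J = [[6, 1, 0], [0, 6, 1], [0, 0, 6]]

The characteristic polynomial is det(xI - A) = (x - 6)^3, so the eigenvalues are 6 (algebraic multiplicity 3).

For λ = 6: rank(A - 6I) = 2, rank((A - 6I)^2) = 1, rank((A - 6I)^3) = 0. The eigenspace has dimension 3 - 2 = 1, so there is 1 Jordan block; the rank sequence gives block sizes [3].

Assembling the blocks gives the Jordan form J above.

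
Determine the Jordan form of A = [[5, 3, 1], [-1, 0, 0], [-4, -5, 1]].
The characteristic polynomial is det(xI - A) = (x - 2)^3, so the eigenvalues are 2 (algebraic multiplicity 3).

For λ = 2: rank(A - 2I) = 2, rank((A - 2I)^2) = 1, rank((A - 2I)^3) = 0. The eigenspace has dimension 3 - 2 = 1, so there is 1 Jordan block; the rank sequence gives block sizes [3].

Assembling the blocks gives the Jordan form J above.

J = [[2, 1, 0], [0, 2, 1], [0, 0, 2]]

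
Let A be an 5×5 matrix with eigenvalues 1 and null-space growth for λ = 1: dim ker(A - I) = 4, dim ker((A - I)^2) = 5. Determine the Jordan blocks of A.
Jordan blocks: (1, 2), (1, 1), (1, 1), (1, 1)

λ = 1: successive nullity increments [4, 1] count blocks of size ≥ k; block sizes are [2, 1, 1, 1].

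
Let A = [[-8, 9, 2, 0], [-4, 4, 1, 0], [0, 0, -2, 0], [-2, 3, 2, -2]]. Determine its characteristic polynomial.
xI - A = [[x + 8, -9, -2, 0], [4, x - 4, -1, 0], [0, 0, x + 2, 0], [2, -3, -2, x + 2]].

Expanding det(xI - A) along the first row:
det(xI - A) = + (x + 8)·det([[x - 4, -1, 0], [0, x + 2, 0], [-3, -2, x + 2]]) - (-9)·det([[4, -1, 0], [0, x + 2, 0], [2, -2, x + 2]]) + (-2)·det([[4, x - 4, 0], [0, 0, 0], [2, -3, x + 2]]) - (0)·det([[4, x - 4, -1], [0, 0, x + 2], [2, -3, -2]]).

Evaluating gives χ_A(x) = x^4 + 8x^3 + 24x^2 + 32x + 16 = (x + 2)^4.

χ_A(x) = (x + 2)^4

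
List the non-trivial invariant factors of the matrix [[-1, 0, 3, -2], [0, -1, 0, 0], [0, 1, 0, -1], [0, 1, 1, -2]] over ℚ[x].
The Jordan structure of A has elementary divisors (x + 1)^3, (x + 1). Arranging the block sizes at each eigenvalue in decreasing order and taking row products gives the invariant factors.

Invariant factors (smallest first, each dividing the next): x + 1, (x + 1)^3.

Check: the last factor (x + 1)^3 is the minimal polynomial, and the product (x + 1)^4 is the characteristic polynomial.

x + 1, (x + 1)^3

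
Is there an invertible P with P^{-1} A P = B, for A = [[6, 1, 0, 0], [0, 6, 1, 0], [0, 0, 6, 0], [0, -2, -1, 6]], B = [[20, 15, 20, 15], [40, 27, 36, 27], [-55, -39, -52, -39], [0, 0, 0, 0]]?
No.

trace(A) = 24 but trace(B) = -5. The trace is a similarity invariant, so A and B are not similar.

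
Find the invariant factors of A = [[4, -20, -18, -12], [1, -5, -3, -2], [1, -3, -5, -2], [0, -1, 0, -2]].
The Jordan structure of A has elementary divisors (x + 2)^3, (x + 2). Arranging the block sizes at each eigenvalue in decreasing order and taking row products gives the invariant factors.

Invariant factors (smallest first, each dividing the next): x + 2, (x + 2)^3.

Check: the last factor (x + 2)^3 is the minimal polynomial, and the product (x + 2)^4 is the characteristic polynomial.

x + 2, (x + 2)^3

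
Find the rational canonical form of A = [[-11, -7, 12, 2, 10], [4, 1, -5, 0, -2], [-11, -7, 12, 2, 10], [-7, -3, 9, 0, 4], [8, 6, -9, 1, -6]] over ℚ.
R = [[0, 0, 0, 0, 0], [1, 0, 0, 0, 16], [0, 1, 0, 0, 20], [0, 0, 1, 0, 4], [0, 0, 0, 1, -4]]

The invariant factors of A (the non-unit diagonal entries of the Smith normal form of xI - A over ℚ[x]) are x(x + 4)(x^3 - 4x - 4), each dividing the next. The characteristic polynomial is their product, x(x + 4)(x^3 - 4x - 4).

The rational canonical form is the block-diagonal matrix of companion matrices C(f_i):
R = [[0, 0, 0, 0, 0], [1, 0, 0, 0, 16], [0, 1, 0, 0, 20], [0, 0, 1, 0, 4], [0, 0, 0, 1, -4]].

Note the characteristic polynomial does not split into linear factors over ℚ, so A has no Jordan form over ℚ; the rational canonical form exists over any field.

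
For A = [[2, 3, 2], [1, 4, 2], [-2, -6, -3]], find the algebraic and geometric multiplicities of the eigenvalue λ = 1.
algebraic multiplicity 3, geometric multiplicity 2

The characteristic polynomial is (x - 1)^3, so the factor x - 1 appears with exponent 3: the algebraic multiplicity is 3.

rank(A - I) = 1, so the eigenspace has dimension 3 - 1 = 2: the geometric multiplicity is 2.

Since 2 < 3, A is not diagonalizable.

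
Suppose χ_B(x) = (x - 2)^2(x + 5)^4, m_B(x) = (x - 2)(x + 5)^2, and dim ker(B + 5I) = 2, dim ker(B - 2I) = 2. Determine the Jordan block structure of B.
λ = -5: algebraic multiplicity 4 (exponent in χ_B), largest block size 2 (exponent in m_B), 2 blocks (geometric multiplicity). These force block sizes [2, 2].
λ = 2: algebraic multiplicity 2 (exponent in χ_B), largest block size 1 (exponent in m_B), 2 blocks (geometric multiplicity). These force block sizes [1, 1].

Jordan blocks: (-5, 2), (-5, 2), (2, 1), (2, 1)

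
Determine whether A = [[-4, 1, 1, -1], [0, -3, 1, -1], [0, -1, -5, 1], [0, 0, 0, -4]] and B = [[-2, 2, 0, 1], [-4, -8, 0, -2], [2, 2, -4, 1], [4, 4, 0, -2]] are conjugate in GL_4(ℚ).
Two matrices over a field are similar if and only if they have the same invariant factors.

Both A and B have characteristic polynomial (x + 4)^4 and minimal polynomial (x + 4)^2. Computing further, both have invariant factors x + 4, x + 4, (x + 4)^2. Hence A and B are similar.

Yes.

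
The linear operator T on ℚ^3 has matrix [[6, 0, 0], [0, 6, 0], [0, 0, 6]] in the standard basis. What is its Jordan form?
The characteristic polynomial is det(xI - A) = (x - 6)^3, so the eigenvalues are 6 (algebraic multiplicity 3).

For λ = 6: rank(A - 6I) = 0. The eigenspace has dimension 3 - 0 = 3, so there are 3 Jordan blocks; the rank sequence gives block sizes [1, 1, 1].

Assembling the blocks gives the Jordan form J above.

J = [[6, 0, 0], [0, 6, 0], [0, 0, 6]]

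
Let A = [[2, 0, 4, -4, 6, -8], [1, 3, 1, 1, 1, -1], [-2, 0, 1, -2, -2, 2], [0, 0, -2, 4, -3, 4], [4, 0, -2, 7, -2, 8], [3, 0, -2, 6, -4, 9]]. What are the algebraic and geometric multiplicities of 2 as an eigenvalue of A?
The characteristic polynomial is (x - 3)^5(x - 2), so the factor x - 2 appears with exponent 1: the algebraic multiplicity is 1.

rank(A - 2I) = 5, so the eigenspace has dimension 6 - 5 = 1: the geometric multiplicity is 1.

algebraic multiplicity 1, geometric multiplicity 1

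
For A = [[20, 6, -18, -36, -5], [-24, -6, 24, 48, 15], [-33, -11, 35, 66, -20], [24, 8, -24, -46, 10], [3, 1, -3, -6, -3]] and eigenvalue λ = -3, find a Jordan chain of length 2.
We seek v_1 ∈ ker((A + 3I)^2) \ ker(A + 3I), then set v_{i+1} = (A + 3I) v_i.

One such chain is v_1 = [[-2, 4, -1, 0, -1]]^T, v_2 = [[1, -3, 4, -2, 1]]^T. Check: (A + 3I) v_2 = [[0, 0, 0, 0, 0]]^T = 0.

v_1 = [[-2, 4, -1, 0, -1]]^T, v_2 = [[1, -3, 4, -2, 1]]^T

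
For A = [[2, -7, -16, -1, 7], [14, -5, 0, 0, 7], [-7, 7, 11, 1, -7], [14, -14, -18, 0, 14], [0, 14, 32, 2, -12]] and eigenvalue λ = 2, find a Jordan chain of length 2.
v_1 = [[0, -1, 0, 1, -1]]^T, v_2 = [[-1, 0, 1, -2, 2]]^T

We seek v_1 ∈ ker((A - 2I)^2) \ ker(A - 2I), then set v_{i+1} = (A - 2I) v_i.

One such chain is v_1 = [[0, -1, 0, 1, -1]]^T, v_2 = [[-1, 0, 1, -2, 2]]^T. Check: (A - 2I) v_2 = [[0, 0, 0, 0, 0]]^T = 0.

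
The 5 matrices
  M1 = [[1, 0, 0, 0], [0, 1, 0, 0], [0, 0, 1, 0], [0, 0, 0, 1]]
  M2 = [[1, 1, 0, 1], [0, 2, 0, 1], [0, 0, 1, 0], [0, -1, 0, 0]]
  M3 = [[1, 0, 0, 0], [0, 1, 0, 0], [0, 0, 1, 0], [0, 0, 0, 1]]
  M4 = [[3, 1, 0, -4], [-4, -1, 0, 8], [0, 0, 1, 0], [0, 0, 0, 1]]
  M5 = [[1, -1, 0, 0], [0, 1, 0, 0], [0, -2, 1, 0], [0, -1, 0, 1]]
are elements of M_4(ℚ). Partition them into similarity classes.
Characteristic polynomials: χ_{M1} = (x - 1)^4, χ_{M2} = (x - 1)^4, χ_{M3} = (x - 1)^4, χ_{M4} = (x - 1)^4, χ_{M5} = (x - 1)^4.

{M1, M3}: invariant factors x - 1, x - 1, x - 1, x - 1.

{M2, M4, M5}: invariant factors x - 1, x - 1, (x - 1)^2.

Matrices are similar if and only if their invariant-factor lists agree; the partition into similarity classes is {M1, M3}, {M2, M4, M5}.

2 classes: {M1, M3}, {M2, M4, M5}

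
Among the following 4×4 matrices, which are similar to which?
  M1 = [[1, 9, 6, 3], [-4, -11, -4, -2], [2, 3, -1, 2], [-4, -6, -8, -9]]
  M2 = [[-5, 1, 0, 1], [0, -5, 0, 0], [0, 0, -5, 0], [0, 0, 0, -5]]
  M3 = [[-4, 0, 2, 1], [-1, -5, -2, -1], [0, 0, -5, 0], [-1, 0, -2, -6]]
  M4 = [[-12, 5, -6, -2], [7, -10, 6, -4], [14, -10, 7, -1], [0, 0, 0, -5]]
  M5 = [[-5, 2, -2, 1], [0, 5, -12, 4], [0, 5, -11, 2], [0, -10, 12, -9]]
Characteristic polynomials: χ_{M1} = (x + 5)^4, χ_{M2} = (x + 5)^4, χ_{M3} = (x + 5)^4, χ_{M4} = (x + 5)^4, χ_{M5} = (x + 5)^4.

{M1, M4, M5}: invariant factors (x + 5)^2, (x + 5)^2.

{M2, M3}: invariant factors x + 5, x + 5, (x + 5)^2.

Matrices are similar if and only if their invariant-factor lists agree; the partition into similarity classes is {M1, M4, M5}, {M2, M3}.

2 classes: {M1, M4, M5}, {M2, M3}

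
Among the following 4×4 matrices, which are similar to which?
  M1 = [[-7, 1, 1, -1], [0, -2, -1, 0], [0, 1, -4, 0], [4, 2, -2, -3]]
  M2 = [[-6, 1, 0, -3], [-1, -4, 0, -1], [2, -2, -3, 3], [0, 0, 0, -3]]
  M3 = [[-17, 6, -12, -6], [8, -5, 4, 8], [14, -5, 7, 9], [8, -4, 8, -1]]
2 classes: {M1, M2}, {M3}

Characteristic polynomials: χ_{M1} = (x + 3)^2(x + 5)^2, χ_{M2} = (x + 3)^2(x + 5)^2, χ_{M3} = (x + 3)^2(x + 5)^2.

{M1, M2}: invariant factors (x + 3)^2(x + 5)^2.

{M3}: invariant factors x + 5, (x + 3)^2(x + 5).

Matrices are similar if and only if their invariant-factor lists agree; the partition into similarity classes is {M1, M2}, {M3}.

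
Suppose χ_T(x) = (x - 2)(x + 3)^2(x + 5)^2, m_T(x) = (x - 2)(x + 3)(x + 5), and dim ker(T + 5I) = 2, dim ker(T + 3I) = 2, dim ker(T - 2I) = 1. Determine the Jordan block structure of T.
λ = -5: algebraic multiplicity 2 (exponent in χ_T), largest block size 1 (exponent in m_T), 2 blocks (geometric multiplicity). These force block sizes [1, 1].
λ = -3: algebraic multiplicity 2 (exponent in χ_T), largest block size 1 (exponent in m_T), 2 blocks (geometric multiplicity). These force block sizes [1, 1].
λ = 2: algebraic multiplicity 1 (exponent in χ_T), largest block size 1 (exponent in m_T), 1 block (geometric multiplicity). This forces block sizes [1].

Jordan blocks: (-5, 1), (-5, 1), (-3, 1), (-3, 1), (2, 1)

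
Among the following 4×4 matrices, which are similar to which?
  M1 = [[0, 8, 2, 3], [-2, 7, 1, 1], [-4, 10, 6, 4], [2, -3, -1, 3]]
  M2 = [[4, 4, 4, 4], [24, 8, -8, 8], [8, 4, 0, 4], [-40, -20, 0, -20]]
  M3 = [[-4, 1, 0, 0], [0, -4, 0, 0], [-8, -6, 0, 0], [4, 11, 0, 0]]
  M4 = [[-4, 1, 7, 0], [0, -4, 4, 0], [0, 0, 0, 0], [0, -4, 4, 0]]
3 classes: {M1}, {M2}, {M3, M4}

Characteristic polynomials: χ_{M1} = (x - 4)^4, χ_{M2} = x^2(x + 4)^2, χ_{M3} = x^2(x + 4)^2, χ_{M4} = x^2(x + 4)^2.

{M1}: invariant factors x - 4, (x - 4)^3.

{M2}: invariant factors x(x + 4), x(x + 4).

{M3, M4}: invariant factors x, x(x + 4)^2.

Matrices are similar if and only if their invariant-factor lists agree; the partition into similarity classes is {M1}, {M2}, {M3, M4}.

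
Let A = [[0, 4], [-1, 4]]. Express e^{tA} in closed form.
e^{tA} = [[(1 - 2*t)*e^{2*t}, 4*t*e^{2*t}], [-t*e^{2*t}, (2*t + 1)*e^{2*t}]]

A has Jordan form J = [[2, 1], [0, 2]] with A = PJP^{-1}, so e^{tA} = P e^{tJ} P^{-1}.

For a Jordan block J_k(λ), e^{tJ_k(λ)} = e^{λt} · (I + tN + t^2 N^2/2! + ... + t^{k-1} N^{k-1}/(k-1)!) where N is the nilpotent superdiagonal part.

Assembling the blocks and conjugating back gives the entries of e^{tA} as shown above.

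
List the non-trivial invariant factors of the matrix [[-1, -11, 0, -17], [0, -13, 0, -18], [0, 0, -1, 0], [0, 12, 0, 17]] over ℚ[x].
x + 1, (x - 5)(x + 1)^2

The Jordan structure of A has elementary divisors (x + 1)^2, (x + 1), (x - 5). Arranging the block sizes at each eigenvalue in decreasing order and taking row products gives the invariant factors.

Invariant factors (smallest first, each dividing the next): x + 1, (x - 5)(x + 1)^2.

Check: the last factor (x - 5)(x + 1)^2 is the minimal polynomial, and the product (x - 5)(x + 1)^3 is the characteristic polynomial.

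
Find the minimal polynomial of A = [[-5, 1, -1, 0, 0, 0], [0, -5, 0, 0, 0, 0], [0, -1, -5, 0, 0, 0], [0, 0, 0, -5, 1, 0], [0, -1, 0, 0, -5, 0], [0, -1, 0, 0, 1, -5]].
The characteristic polynomial factors as (x + 5)^6. The minimal polynomial is ∏(x - λ)^{k_λ} where k_λ is the size of the largest Jordan block at λ.

For λ = -5: rank(A + 5I) = 3, and the largest Jordan block has size 3 (the smallest k with rank((A + 5I)^k) = rank((A + 5I)^(k+1))).

So m_A(x) = (x + 5)^3.

m_A(x) = (x + 5)^3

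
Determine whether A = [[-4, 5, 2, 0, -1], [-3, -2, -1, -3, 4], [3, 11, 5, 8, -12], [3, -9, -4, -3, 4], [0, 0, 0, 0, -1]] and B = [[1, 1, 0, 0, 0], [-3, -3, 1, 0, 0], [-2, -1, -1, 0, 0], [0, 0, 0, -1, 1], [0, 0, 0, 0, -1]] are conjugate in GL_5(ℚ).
Two matrices over a field are similar if and only if they have the same invariant factors.

Both A and B have characteristic polynomial (x + 1)^5 and minimal polynomial (x + 1)^3. Computing further, both have invariant factors (x + 1)^2, (x + 1)^3. Hence A and B are similar.

Yes.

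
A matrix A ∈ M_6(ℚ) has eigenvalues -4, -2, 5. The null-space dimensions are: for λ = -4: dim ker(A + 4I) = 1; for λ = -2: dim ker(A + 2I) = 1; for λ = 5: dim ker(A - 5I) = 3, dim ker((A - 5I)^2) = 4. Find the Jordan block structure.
λ = -4: successive nullity increments [1] count blocks of size ≥ k; block sizes are [1].
λ = -2: successive nullity increments [1] count blocks of size ≥ k; block sizes are [1].
λ = 5: successive nullity increments [3, 1] count blocks of size ≥ k; block sizes are [2, 1, 1].

Jordan blocks: (-4, 1), (-2, 1), (5, 2), (5, 1), (5, 1)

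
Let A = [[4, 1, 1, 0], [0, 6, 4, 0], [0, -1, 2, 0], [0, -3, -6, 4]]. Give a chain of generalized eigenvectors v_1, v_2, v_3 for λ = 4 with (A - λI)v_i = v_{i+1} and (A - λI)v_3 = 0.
We seek v_1 ∈ ker((A - 4I)^3) \ ker((A - 4I)^2), then set v_{i+1} = (A - 4I) v_i.

One such chain is v_1 = [[0, -1, 1, 1]]^T, v_2 = [[0, 2, -1, -3]]^T, v_3 = [[1, 0, 0, 0]]^T. Check: (A - 4I) v_3 = [[0, 0, 0, 0]]^T = 0.

v_1 = [[0, -1, 1, 1]]^T, v_2 = [[0, 2, -1, -3]]^T, v_3 = [[1, 0, 0, 0]]^T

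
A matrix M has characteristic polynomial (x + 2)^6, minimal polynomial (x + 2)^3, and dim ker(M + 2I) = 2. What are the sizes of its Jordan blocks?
Jordan blocks: (-2, 3), (-2, 3)

λ = -2: algebraic multiplicity 6 (exponent in χ_M), largest block size 3 (exponent in m_M), 2 blocks (geometric multiplicity). These force block sizes [3, 3].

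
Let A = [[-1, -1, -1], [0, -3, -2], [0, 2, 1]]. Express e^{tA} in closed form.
e^{tA} = [[e^{-t}, -t*e^{-t}, -t*e^{-t}], [0, (1 - 2*t)*e^{-t}, -2*t*e^{-t}], [0, 2*t*e^{-t}, (2*t + 1)*e^{-t}]]

A has Jordan form J = [[-1, 1, 0], [0, -1, 0], [0, 0, -1]] with A = PJP^{-1}, so e^{tA} = P e^{tJ} P^{-1}.

For a Jordan block J_k(λ), e^{tJ_k(λ)} = e^{λt} · (I + tN + t^2 N^2/2! + ... + t^{k-1} N^{k-1}/(k-1)!) where N is the nilpotent superdiagonal part.

Assembling the blocks and conjugating back gives the entries of e^{tA} as shown above.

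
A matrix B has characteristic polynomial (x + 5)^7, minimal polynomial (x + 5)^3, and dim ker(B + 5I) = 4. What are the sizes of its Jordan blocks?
Jordan blocks: (-5, 3), (-5, 2), (-5, 1), (-5, 1)

λ = -5: algebraic multiplicity 7 (exponent in χ_B), largest block size 3 (exponent in m_B), 4 blocks (geometric multiplicity). These force block sizes [3, 2, 1, 1].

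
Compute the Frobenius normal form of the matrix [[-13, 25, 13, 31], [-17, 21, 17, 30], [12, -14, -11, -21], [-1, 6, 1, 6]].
R = [[0, 0, 0, 9], [1, 0, 0, -3], [0, 1, 0, 0], [0, 0, 1, 3]]

The invariant factors of A (the non-unit diagonal entries of the Smith normal form of xI - A over ℚ[x]) are (x - 3)(x^3 + 3), each dividing the next. The characteristic polynomial is their product, (x - 3)(x^3 + 3).

The rational canonical form is the block-diagonal matrix of companion matrices C(f_i):
R = [[0, 0, 0, 9], [1, 0, 0, -3], [0, 1, 0, 0], [0, 0, 1, 3]].

Note the characteristic polynomial does not split into linear factors over ℚ, so A has no Jordan form over ℚ; the rational canonical form exists over any field.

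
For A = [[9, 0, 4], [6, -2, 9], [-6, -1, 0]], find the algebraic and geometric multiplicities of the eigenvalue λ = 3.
algebraic multiplicity 2, geometric multiplicity 1

The characteristic polynomial is (x - 3)^2(x - 1), so the factor x - 3 appears with exponent 2: the algebraic multiplicity is 2.

rank(A - 3I) = 2, so the eigenspace has dimension 3 - 2 = 1: the geometric multiplicity is 1.

Since 1 < 2, A is not diagonalizable.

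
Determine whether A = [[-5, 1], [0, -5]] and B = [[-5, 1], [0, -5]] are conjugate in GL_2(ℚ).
Yes.

Two matrices over a field are similar if and only if they have the same invariant factors.

Both A and B have characteristic polynomial (x + 5)^2 and minimal polynomial (x + 5)^2. Computing further, both have invariant factors (x + 5)^2. Hence A and B are similar.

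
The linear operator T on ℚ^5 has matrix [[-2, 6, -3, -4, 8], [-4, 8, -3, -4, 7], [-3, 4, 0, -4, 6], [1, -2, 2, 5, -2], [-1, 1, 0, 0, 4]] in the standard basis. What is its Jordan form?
The characteristic polynomial is det(xI - A) = (x - 3)^5, so the eigenvalues are 3 (algebraic multiplicity 5).

For λ = 3: rank(A - 3I) = 3, rank((A - 3I)^2) = 1, rank((A - 3I)^3) = 0. The eigenspace has dimension 5 - 3 = 2, so there are 2 Jordan blocks; the rank sequence gives block sizes [3, 2].

Assembling the blocks gives the Jordan form J above.

J = [[3, 1, 0, 0, 0], [0, 3, 1, 0, 0], [0, 0, 3, 0, 0], [0, 0, 0, 3, 1], [0, 0, 0, 0, 3]]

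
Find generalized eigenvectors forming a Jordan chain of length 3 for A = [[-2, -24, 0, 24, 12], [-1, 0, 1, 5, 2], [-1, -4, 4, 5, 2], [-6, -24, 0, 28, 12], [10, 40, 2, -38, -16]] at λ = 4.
v_1 = [[0, 0, 0, 1, -2]]^T, v_2 = [[0, 1, 1, 0, 2]]^T, v_3 = [[0, 1, 0, 0, 2]]^T

We seek v_1 ∈ ker((A - 4I)^3) \ ker((A - 4I)^2), then set v_{i+1} = (A - 4I) v_i.

One such chain is v_1 = [[0, 0, 0, 1, -2]]^T, v_2 = [[0, 1, 1, 0, 2]]^T, v_3 = [[0, 1, 0, 0, 2]]^T. Check: (A - 4I) v_3 = [[0, 0, 0, 0, 0]]^T = 0.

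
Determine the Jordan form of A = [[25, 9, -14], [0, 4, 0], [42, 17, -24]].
The characteristic polynomial is det(xI - A) = (x - 4)^2(x + 3), so the eigenvalues are -3 (algebraic multiplicity 1), 4 (algebraic multiplicity 2).

For λ = -3: algebraic multiplicity 1 gives one 1×1 block.

For λ = 4: rank(A - 4I) = 2, rank((A - 4I)^2) = 1. The eigenspace has dimension 3 - 2 = 1, so there is 1 Jordan block; the rank sequence gives block sizes [2].

Assembling the blocks gives the Jordan form J above.

J = [[-3, 0, 0], [0, 4, 1], [0, 0, 4]]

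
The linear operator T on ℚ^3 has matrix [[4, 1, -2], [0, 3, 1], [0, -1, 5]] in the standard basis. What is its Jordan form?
The characteristic polynomial is det(xI - A) = (x - 4)^3, so the eigenvalues are 4 (algebraic multiplicity 3).

For λ = 4: rank(A - 4I) = 2, rank((A - 4I)^2) = 1, rank((A - 4I)^3) = 0. The eigenspace has dimension 3 - 2 = 1, so there is 1 Jordan block; the rank sequence gives block sizes [3].

Assembling the blocks gives the Jordan form J above.

J = [[4, 1, 0], [0, 4, 1], [0, 0, 4]]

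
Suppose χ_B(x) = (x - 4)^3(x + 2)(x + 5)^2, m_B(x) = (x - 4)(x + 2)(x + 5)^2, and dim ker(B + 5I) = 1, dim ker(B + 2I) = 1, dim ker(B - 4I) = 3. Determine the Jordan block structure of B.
Jordan blocks: (-5, 2), (-2, 1), (4, 1), (4, 1), (4, 1)

λ = -5: algebraic multiplicity 2 (exponent in χ_B), largest block size 2 (exponent in m_B), 1 block (geometric multiplicity). This forces block sizes [2].
λ = -2: algebraic multiplicity 1 (exponent in χ_B), largest block size 1 (exponent in m_B), 1 block (geometric multiplicity). This forces block sizes [1].
λ = 4: algebraic multiplicity 3 (exponent in χ_B), largest block size 1 (exponent in m_B), 3 blocks (geometric multiplicity). These force block sizes [1, 1, 1].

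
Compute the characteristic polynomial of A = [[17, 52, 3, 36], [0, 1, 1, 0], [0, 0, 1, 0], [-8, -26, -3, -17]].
χ_A(x) = (x - 1)^3(x + 1)

xI - A = [[x - 17, -52, -3, -36], [0, x - 1, -1, 0], [0, 0, x - 1, 0], [8, 26, 3, x + 17]].

Expanding det(xI - A) along the first row:
det(xI - A) = + (x - 17)·det([[x - 1, -1, 0], [0, x - 1, 0], [26, 3, x + 17]]) - (-52)·det([[0, -1, 0], [0, x - 1, 0], [8, 3, x + 17]]) + (-3)·det([[0, x - 1, 0], [0, 0, 0], [8, 26, x + 17]]) - (-36)·det([[0, x - 1, -1], [0, 0, x - 1], [8, 26, 3]]).

Evaluating gives χ_A(x) = x^4 - 2x^3 + 2x - 1 = (x - 1)^3(x + 1).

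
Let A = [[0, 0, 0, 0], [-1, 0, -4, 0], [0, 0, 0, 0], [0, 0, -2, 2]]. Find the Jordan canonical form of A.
The characteristic polynomial is det(xI - A) = x^3(x - 2), so the eigenvalues are 0 (algebraic multiplicity 3), 2 (algebraic multiplicity 1).

For λ = 0: rank(A) = 2, rank(A^2) = 1. The eigenspace has dimension 4 - 2 = 2, so there are 2 Jordan blocks; the rank sequence gives block sizes [2, 1].

For λ = 2: algebraic multiplicity 1 gives one 1×1 block.

Assembling the blocks gives the Jordan form J above.

J = [[0, 1, 0, 0], [0, 0, 0, 0], [0, 0, 0, 0], [0, 0, 0, 2]]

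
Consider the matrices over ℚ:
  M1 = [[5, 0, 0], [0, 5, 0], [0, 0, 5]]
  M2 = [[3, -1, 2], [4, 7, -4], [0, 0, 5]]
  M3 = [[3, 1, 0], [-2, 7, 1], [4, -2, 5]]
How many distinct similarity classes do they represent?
Characteristic polynomials: χ_{M1} = (x - 5)^3, χ_{M2} = (x - 5)^3, χ_{M3} = (x - 5)^3.

{M1}: invariant factors x - 5, x - 5, x - 5.

{M2}: invariant factors x - 5, (x - 5)^2.

{M3}: invariant factors (x - 5)^3.

Matrices are similar if and only if their invariant-factor lists agree; the partition into similarity classes is {M1}, {M2}, {M3}.

3 classes: {M1}, {M2}, {M3}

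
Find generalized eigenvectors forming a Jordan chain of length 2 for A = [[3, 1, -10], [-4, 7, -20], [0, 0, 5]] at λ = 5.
We seek v_1 ∈ ker((A - 5I)^2) \ ker(A - 5I), then set v_{i+1} = (A - 5I) v_i.

One such chain is v_1 = [[0, 1, 0]]^T, v_2 = [[1, 2, 0]]^T. Check: (A - 5I) v_2 = [[0, 0, 0]]^T = 0.

v_1 = [[0, 1, 0]]^T, v_2 = [[1, 2, 0]]^T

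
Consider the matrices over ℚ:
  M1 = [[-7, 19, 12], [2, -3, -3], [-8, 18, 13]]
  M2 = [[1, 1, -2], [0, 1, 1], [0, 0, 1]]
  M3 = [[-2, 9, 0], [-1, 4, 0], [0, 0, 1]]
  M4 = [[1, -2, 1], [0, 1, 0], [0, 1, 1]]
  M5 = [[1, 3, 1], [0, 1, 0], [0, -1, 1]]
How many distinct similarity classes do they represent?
2 classes: {M1, M2, M4, M5}, {M3}

Characteristic polynomials: χ_{M1} = (x - 1)^3, χ_{M2} = (x - 1)^3, χ_{M3} = (x - 1)^3, χ_{M4} = (x - 1)^3, χ_{M5} = (x - 1)^3.

{M1, M2, M4, M5}: invariant factors (x - 1)^3.

{M3}: invariant factors x - 1, (x - 1)^2.

Matrices are similar if and only if their invariant-factor lists agree; the partition into similarity classes is {M1, M2, M4, M5}, {M3}.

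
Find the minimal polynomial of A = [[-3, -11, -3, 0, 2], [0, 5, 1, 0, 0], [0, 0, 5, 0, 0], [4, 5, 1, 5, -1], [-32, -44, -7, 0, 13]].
m_A(x) = (x - 5)^3

The characteristic polynomial factors as (x - 5)^5. The minimal polynomial is ∏(x - λ)^{k_λ} where k_λ is the size of the largest Jordan block at λ.

For λ = 5: rank(A - 5I) = 3, and the largest Jordan block has size 3 (the smallest k with rank((A - 5I)^k) = rank((A - 5I)^(k+1))).

So m_A(x) = (x - 5)^3.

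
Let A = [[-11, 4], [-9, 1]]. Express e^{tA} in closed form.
e^{tA} = [[(1 - 6*t)*e^{-5*t}, 4*t*e^{-5*t}], [-9*t*e^{-5*t}, (6*t + 1)*e^{-5*t}]]

A has Jordan form J = [[-5, 1], [0, -5]] with A = PJP^{-1}, so e^{tA} = P e^{tJ} P^{-1}.

For a Jordan block J_k(λ), e^{tJ_k(λ)} = e^{λt} · (I + tN + t^2 N^2/2! + ... + t^{k-1} N^{k-1}/(k-1)!) where N is the nilpotent superdiagonal part.

Assembling the blocks and conjugating back gives the entries of e^{tA} as shown above.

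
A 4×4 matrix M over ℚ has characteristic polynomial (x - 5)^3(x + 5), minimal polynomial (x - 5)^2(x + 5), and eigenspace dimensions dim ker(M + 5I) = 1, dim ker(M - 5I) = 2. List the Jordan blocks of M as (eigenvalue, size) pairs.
Jordan blocks: (-5, 1), (5, 2), (5, 1)

λ = -5: algebraic multiplicity 1 (exponent in χ_M), largest block size 1 (exponent in m_M), 1 block (geometric multiplicity). This forces block sizes [1].
λ = 5: algebraic multiplicity 3 (exponent in χ_M), largest block size 2 (exponent in m_M), 2 blocks (geometric multiplicity). These force block sizes [2, 1].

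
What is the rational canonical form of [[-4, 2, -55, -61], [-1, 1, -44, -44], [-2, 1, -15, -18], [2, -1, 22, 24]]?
R = [[0, 0, 0, -25], [1, 0, 0, 30], [0, 1, 0, -19], [0, 0, 1, 6]]

The invariant factors of A (the non-unit diagonal entries of the Smith normal form of xI - A over ℚ[x]) are (x^2 - 3x + 5)^2, each dividing the next. The characteristic polynomial is their product, (x^2 - 3x + 5)^2.

The rational canonical form is the block-diagonal matrix of companion matrices C(f_i):
R = [[0, 0, 0, -25], [1, 0, 0, 30], [0, 1, 0, -19], [0, 0, 1, 6]].

Note the characteristic polynomial does not split into linear factors over ℚ, so A has no Jordan form over ℚ; the rational canonical form exists over any field.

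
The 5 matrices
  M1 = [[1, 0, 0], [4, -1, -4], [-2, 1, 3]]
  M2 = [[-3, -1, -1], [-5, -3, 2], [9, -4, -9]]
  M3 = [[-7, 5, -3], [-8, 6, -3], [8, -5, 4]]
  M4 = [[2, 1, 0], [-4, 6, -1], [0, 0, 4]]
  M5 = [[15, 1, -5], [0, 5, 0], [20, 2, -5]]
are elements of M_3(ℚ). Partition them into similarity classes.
4 classes: {M1, M3}, {M2}, {M4}, {M5}

Characteristic polynomials: χ_{M1} = (x - 1)^3, χ_{M2} = (x + 5)^3, χ_{M3} = (x - 1)^3, χ_{M4} = (x - 4)^3, χ_{M5} = (x - 5)^3.

{M1, M3}: invariant factors x - 1, (x - 1)^2.

{M2}: invariant factors (x + 5)^3.

{M4}: invariant factors (x - 4)^3.

{M5}: invariant factors x - 5, (x - 5)^2.

Matrices are similar if and only if their invariant-factor lists agree; the partition into similarity classes is {M1, M3}, {M2}, {M4}, {M5}.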